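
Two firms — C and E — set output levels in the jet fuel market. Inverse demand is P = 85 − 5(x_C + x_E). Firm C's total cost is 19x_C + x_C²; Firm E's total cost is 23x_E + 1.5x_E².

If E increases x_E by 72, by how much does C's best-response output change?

Firm C's profit: π = x_C(85 − 5(x_C + x_E)) − 19x_C − x_C².
∂π/∂x_C = 66 − 12x_C − 5x_E = 0, so x_C = 5.5 − (5/12)x_E.
The reaction-function slope is −5/12, so a 72-unit rise in x_E moves x_C by −5/12 × 72 = −30. C's best response falls — the actions are strategic substitutes.

-30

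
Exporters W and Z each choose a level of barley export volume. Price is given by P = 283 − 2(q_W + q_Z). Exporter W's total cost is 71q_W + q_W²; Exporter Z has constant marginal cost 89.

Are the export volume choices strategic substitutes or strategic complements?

strategic substitutes

Exporter W's profit: π = q_W(283 − 2(q_W + q_Z)) − 71q_W − q_W².
∂π/∂q_W = 212 − 6q_W − 2q_Z = 0, so q_W = 106/3 − (1/3)q_Z.
The best-response slope dq_W/dq_Z = −1/3 < 0: the reaction function is downward-sloping, so the choices are strategic substitutes.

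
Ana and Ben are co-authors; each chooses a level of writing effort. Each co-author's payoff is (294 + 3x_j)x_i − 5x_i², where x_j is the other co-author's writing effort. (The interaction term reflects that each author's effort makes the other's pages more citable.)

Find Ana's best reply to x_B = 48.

Ana's payoff is (294 + 3x_B)x_A − 5x_A².
∂π/∂x_A = 294 + 3x_B − 10x_A = 0, so x_A = 29.4 + 0.3x_B.
At x_B = 48: x_A = 29.4 + 0.3·48 = 43.8.

43.8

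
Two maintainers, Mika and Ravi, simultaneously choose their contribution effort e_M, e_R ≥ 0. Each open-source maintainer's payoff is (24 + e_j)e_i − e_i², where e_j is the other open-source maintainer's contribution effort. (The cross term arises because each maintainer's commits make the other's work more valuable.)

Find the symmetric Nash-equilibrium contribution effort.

Mika's payoff is (24 + e_R)e_M − e_M².
∂π/∂e_M = 24 + e_R − 2e_M = 0, so e_M = 12 + 0.5e_R.
The game is symmetric, so in equilibrium e_R = e_M: the reaction function gives 0.5e_M = 12, hence e_M = 24.

24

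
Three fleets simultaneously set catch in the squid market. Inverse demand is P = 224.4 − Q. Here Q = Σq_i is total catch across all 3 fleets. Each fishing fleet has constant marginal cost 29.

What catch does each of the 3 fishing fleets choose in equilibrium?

A representative fishing fleet's profit is π_i = q_i(224.4 − Q) − 29q_i, with Q = q_i + Σ_{j≠i} q_j.
First-order condition: 195.4 − 2q_i − Σ_{j≠i} q_j = 0.
With identical fishing fleets, set every q_j = q: then 195.4 − 2q − 2q = 0, i.e. q = 195.4/4 = 48.85.

48.85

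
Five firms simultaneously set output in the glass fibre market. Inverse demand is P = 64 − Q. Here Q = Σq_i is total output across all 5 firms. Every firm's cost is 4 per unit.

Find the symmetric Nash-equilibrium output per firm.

A representative firm's profit is π_i = q_i(64 − Q) − 4q_i, with Q = q_i + Σ_{j≠i} q_j.
First-order condition: 60 − 2q_i − Σ_{j≠i} q_j = 0.
Imposing symmetry (q_j = q for all j) turns Σ_{j≠i} q_j into 4q, so 60 = 6q and q = 10.

10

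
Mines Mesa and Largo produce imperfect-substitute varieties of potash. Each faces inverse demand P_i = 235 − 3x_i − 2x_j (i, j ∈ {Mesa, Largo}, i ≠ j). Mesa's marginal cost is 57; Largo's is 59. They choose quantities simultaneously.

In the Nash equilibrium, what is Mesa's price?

Mine Mesa's profit: π = x_{Mesa}(235 − 3x_{Mesa} − 2x_{Largo}) − 57x_{Mesa}.
∂π/∂x_{Mesa} = 178 − 6x_{Mesa} − 2x_{Largo} = 0 ⇒ x_{Mesa} = 89/3 − (1/3)x_{Largo}.
Similarly x_{Largo} = 88/3 − (1/3)x_{Mesa}.
Solving the two reaction functions simultaneously: (1 − (−1/3)(−1/3))x_{Mesa} = 89/3 − (1/3)·(88/3), so (8/9)x_{Mesa} = 179/9 and x_{Mesa} = 22.375.
Then x_{Largo} = 88/3 − (1/3)·22.375 = 21.875.
P_{Mesa} = 235 − 3·22.375 − 2·21.875 = 124.125.

124.125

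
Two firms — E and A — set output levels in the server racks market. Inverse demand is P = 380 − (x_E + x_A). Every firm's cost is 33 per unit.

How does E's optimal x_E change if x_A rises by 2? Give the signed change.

Firm E's profit: π = x_E(380 − (x_E + x_A)) − 33x_E.
∂π/∂x_E = 347 − 2x_E − x_A = 0, so x_E = 173.5 − 0.5x_A.
The reaction-function slope is −0.5, so a 2-unit rise in x_A moves x_E by −0.5 × 2 = −1. E's best response falls — the actions are strategic substitutes.

-1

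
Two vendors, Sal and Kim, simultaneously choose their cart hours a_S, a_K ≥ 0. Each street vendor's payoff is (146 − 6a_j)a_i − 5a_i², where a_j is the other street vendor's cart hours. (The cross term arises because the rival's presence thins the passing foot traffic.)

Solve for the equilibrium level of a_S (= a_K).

Sal's payoff is (146 − 6a_K)a_S − 5a_S².
∂π/∂a_S = 146 − 6a_K − 10a_S = 0, so a_S = 14.6 − 0.6a_K.
The game is symmetric, so in equilibrium a_K = a_S: the reaction function gives 1.6a_S = 14.6, hence a_S = 9.125.

9.125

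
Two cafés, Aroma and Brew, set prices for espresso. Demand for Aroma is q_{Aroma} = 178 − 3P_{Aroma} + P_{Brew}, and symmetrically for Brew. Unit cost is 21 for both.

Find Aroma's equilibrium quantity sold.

81.6

Aroma's profit: π = (P_{Aroma} − 21)(178 − 3P_{Aroma} + P_{Brew}).
∂π/∂P_{Aroma} = 241 − 6P_{Aroma} + P_{Brew} = 0 ⇒ P_{Aroma} = 241/6 + (1/6)P_{Brew}.
By symmetry P_{Brew} = P_{Aroma}; substituting into the reaction function, (5/6)P_{Aroma} = 241/6 and P_{Aroma} = 48.2.
q_{Aroma} = 178 − 3·48.2 + 48.2 = 81.6.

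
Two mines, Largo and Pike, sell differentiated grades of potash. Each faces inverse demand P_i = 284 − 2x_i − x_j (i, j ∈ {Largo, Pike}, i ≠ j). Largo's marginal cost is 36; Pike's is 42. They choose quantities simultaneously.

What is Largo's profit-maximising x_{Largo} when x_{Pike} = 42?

Mine Largo's profit: π = x_{Largo}(284 − 2x_{Largo} − x_{Pike}) − 36x_{Largo}.
∂π/∂x_{Largo} = 248 − 4x_{Largo} − x_{Pike} = 0 ⇒ x_{Largo} = 62 − 0.25x_{Pike}.
At x_{Pike} = 42: x_{Largo} = 62 − 0.25·42 = 51.5.

51.5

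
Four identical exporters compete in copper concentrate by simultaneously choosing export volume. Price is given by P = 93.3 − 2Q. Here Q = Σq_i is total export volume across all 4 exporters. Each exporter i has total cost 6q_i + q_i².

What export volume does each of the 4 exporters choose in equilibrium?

A representative exporter's profit is π_i = q_i(93.3 − 2Q) − 6q_i − q_i², with Q = q_i + Σ_{j≠i} q_j.
First-order condition: 87.3 − 6q_i − 2Σ_{j≠i} q_j = 0.
Imposing symmetry (q_j = q for all j) turns Σ_{j≠i} q_j into 3q, so 87.3 = 12q and q = 7.275.

7.275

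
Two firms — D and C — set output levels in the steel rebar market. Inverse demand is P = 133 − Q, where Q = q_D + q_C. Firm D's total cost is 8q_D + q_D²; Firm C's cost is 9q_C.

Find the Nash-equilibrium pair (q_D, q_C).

Firm D's profit: π = q_D(133 − (q_D + q_C)) − 8q_D − q_D².
∂π/∂q_D = 125 − 4q_D − q_C = 0, so q_D = 31.25 − 0.25q_C.
For C: ∂π/∂q_C = 124 − 2q_C − q_D = 0 ⇒ q_C = 62 − 0.5q_D.
Solving the two reaction functions simultaneously: (1 − (−0.25)(−0.5))q_D = 31.25 − 0.25·62, so 0.875q_D = 15.75 and q_D = 18.
Then q_C = 62 − 0.5·18 = 53.

18, 53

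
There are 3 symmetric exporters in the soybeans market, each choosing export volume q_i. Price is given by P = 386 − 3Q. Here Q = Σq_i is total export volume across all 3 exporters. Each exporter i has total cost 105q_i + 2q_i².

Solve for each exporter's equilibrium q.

A representative exporter's profit is π_i = q_i(386 − 3Q) − 105q_i − 2q_i², with Q = q_i + Σ_{j≠i} q_j.
First-order condition: 281 − 10q_i − 3Σ_{j≠i} q_j = 0.
In a symmetric equilibrium every exporter chooses the same q, so Σ_{j≠i} q_j = 2q. The condition becomes 281 − 16q = 0, giving q = 281/16 = 17.5625.

17.5625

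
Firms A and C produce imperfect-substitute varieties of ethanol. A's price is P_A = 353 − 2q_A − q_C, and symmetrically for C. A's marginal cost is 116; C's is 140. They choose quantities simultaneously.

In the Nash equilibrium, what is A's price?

Firm A's profit: π = q_A(353 − 2q_A − q_C) − 116q_A.
∂π/∂q_A = 237 − 4q_A − q_C = 0 ⇒ q_A = 59.25 − 0.25q_C.
Similarly q_C = 53.25 − 0.25q_A.
Substituting the second reaction function into the first: q_A = 59.25 − 0.25(53.25 − 0.25q_A), which gives 0.9375q_A = 45.9375 ⇒ q_A = 49.
Then q_C = 53.25 − 0.25·49 = 41.
P_A = 353 − 2·49 − 41 = 214.

214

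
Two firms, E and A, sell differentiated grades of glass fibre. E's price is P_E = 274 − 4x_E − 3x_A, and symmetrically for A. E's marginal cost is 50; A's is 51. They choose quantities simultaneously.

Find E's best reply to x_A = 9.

24.625

Firm E's profit: π = x_E(274 − 4x_E − 3x_A) − 50x_E.
∂π/∂x_E = 224 − 8x_E − 3x_A = 0 ⇒ x_E = 28 − 0.375x_A.
At x_A = 9: x_E = 28 − 0.375·9 = 24.625.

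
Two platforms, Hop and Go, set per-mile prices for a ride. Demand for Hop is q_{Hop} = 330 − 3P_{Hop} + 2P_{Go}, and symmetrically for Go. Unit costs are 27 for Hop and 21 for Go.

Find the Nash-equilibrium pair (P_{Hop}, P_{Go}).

101.625, 99.375

Hop's profit: π = (P_{Hop} − 27)(330 − 3P_{Hop} + 2P_{Go}).
∂π/∂P_{Hop} = 411 − 6P_{Hop} + 2P_{Go} = 0 ⇒ P_{Hop} = 68.5 + (1/3)P_{Go}.
Similarly P_{Go} = 65.5 + (1/3)P_{Hop}.
Substituting the second reaction function into the first: P_{Hop} = 68.5 + (1/3)(65.5 + (1/3)P_{Hop}), which gives (8/9)P_{Hop} = 271/3 ⇒ P_{Hop} = 101.625.
Then P_{Go} = 65.5 + (1/3)·101.625 = 99.375.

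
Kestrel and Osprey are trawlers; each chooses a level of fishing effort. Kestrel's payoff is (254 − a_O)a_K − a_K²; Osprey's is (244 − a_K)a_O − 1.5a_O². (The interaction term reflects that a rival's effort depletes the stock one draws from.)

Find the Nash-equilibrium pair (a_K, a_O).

103.6, 46.8

Expanding Kestrel's payoff: 254a_K − a_Oa_K − a_K².
∂π/∂a_K = 254 − a_O − 2a_K = 0, so a_K = 127 − 0.5a_O.
Likewise for Osprey: a_O = 244/3 − (1/3)a_K.
Plugging a_O into Kestrel's best response: a_K = 127 − 0.5(244/3 − (1/3)a_K) ⇒ (5/6)a_K = 259/3, so a_K = 103.6.
Then a_O = 244/3 − (1/3)·103.6 = 46.8.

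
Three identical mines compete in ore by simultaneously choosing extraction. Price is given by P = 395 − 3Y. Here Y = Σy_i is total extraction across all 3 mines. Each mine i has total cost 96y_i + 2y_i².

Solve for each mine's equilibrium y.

18.6875

A representative mine's profit is π_i = y_i(395 − 3Y) − 96y_i − 2y_i², with Y = y_i + Σ_{j≠i} y_j.
First-order condition: 299 − 10y_i − 3Σ_{j≠i} y_j = 0.
In a symmetric equilibrium every mine chooses the same y, so Σ_{j≠i} y_j = 2y. The condition becomes 299 − 16y = 0, giving y = 299/16 = 18.6875.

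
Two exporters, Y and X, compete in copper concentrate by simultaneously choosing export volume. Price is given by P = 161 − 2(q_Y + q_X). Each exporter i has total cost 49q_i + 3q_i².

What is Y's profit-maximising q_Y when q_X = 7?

9.8

Exporter Y's profit: π = q_Y(161 − 2(q_Y + q_X)) − 49q_Y − 3q_Y².
∂π/∂q_Y = 112 − 10q_Y − 2q_X = 0, so q_Y = 11.2 − 0.2q_X.
At q_X = 7: q_Y = 11.2 − 0.2·7 = 9.8.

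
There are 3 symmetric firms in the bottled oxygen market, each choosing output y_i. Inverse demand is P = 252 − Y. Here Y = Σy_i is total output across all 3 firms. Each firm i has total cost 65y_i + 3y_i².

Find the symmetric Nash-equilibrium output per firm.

A representative firm's profit is π_i = y_i(252 − Y) − 65y_i − 3y_i², with Y = y_i + Σ_{j≠i} y_j.
First-order condition: 187 − 8y_i − Σ_{j≠i} y_j = 0.
In a symmetric equilibrium every firm chooses the same y, so Σ_{j≠i} y_j = 2y. The condition becomes 187 − 10y = 0, giving y = 187/10 = 18.7.

18.7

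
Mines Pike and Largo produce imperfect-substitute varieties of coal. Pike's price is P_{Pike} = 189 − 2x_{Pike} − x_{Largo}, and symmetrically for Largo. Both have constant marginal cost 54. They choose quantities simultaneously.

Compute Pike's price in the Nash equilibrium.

108

Mine Pike's profit: π = x_{Pike}(189 − 2x_{Pike} − x_{Largo}) − 54x_{Pike}.
∂π/∂x_{Pike} = 135 − 4x_{Pike} − x_{Largo} = 0 ⇒ x_{Pike} = 33.75 − 0.25x_{Largo}.
The game is symmetric, so in equilibrium x_{Largo} = x_{Pike}: the reaction function gives 1.25x_{Pike} = 33.75, hence x_{Pike} = 27.
P_{Pike} = 189 − 2·27 − 27 = 108.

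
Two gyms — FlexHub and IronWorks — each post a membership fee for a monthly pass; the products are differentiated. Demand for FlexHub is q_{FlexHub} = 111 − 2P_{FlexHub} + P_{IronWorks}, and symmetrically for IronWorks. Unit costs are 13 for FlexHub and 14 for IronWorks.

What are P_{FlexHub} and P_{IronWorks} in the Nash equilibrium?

FlexHub's profit: π = (P_{FlexHub} − 13)(111 − 2P_{FlexHub} + P_{IronWorks}).
∂π/∂P_{FlexHub} = 137 − 4P_{FlexHub} + P_{IronWorks} = 0 ⇒ P_{FlexHub} = 34.25 + 0.25P_{IronWorks}.
Similarly P_{IronWorks} = 34.75 + 0.25P_{FlexHub}.
Solving the two reaction functions simultaneously: (1 − (0.25)(0.25))P_{FlexHub} = 34.25 + 0.25·34.75, so 0.9375P_{FlexHub} = 42.9375 and P_{FlexHub} = 45.8.
Then P_{IronWorks} = 34.75 + 0.25·45.8 = 46.2.

45.8, 46.2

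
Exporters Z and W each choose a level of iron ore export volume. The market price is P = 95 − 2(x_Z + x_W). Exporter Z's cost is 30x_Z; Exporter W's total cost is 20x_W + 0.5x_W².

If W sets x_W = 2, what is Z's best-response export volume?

15.25

Exporter Z's profit: π = x_Z(95 − 2(x_Z + x_W)) − 30x_Z.
∂π/∂x_Z = 65 − 4x_Z − 2x_W = 0, so x_Z = 16.25 − 0.5x_W.
At x_W = 2: x_Z = 16.25 − 0.5·2 = 15.25.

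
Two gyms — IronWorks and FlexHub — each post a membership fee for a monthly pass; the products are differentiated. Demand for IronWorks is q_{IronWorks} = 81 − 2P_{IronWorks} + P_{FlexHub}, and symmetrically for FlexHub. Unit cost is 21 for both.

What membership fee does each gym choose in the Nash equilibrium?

41

IronWorks's profit: π = (P_{IronWorks} − 21)(81 − 2P_{IronWorks} + P_{FlexHub}).
∂π/∂P_{IronWorks} = 123 − 4P_{IronWorks} + P_{FlexHub} = 0 ⇒ P_{IronWorks} = 30.75 + 0.25P_{FlexHub}.
By symmetry P_{FlexHub} = P_{IronWorks}; substituting into the reaction function, 0.75P_{IronWorks} = 30.75 and P_{IronWorks} = 41.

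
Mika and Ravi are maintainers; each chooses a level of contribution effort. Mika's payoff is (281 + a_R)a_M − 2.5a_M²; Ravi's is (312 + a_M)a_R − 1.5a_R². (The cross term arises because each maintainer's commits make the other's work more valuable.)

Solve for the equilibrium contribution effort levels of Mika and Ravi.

Expanding Mika's payoff: 281a_M + a_Ra_M − 2.5a_M².
∂π/∂a_M = 281 + a_R − 5a_M = 0, so a_M = 56.2 + 0.2a_R.
Likewise for Ravi: a_R = 104 + (1/3)a_M.
Solving the two reaction functions simultaneously: (1 − (0.2)(1/3))a_M = 56.2 + 0.2·104, so (14/15)a_M = 77 and a_M = 82.5.
Then a_R = 104 + (1/3)·82.5 = 131.5.

82.5, 131.5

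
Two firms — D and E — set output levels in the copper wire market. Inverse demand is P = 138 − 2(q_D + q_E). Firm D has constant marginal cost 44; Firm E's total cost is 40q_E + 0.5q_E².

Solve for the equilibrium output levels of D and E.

17.125, 12.75

Firm D's profit: π = q_D(138 − 2(q_D + q_E)) − 44q_D.
∂π/∂q_D = 94 − 4q_D − 2q_E = 0, so q_D = 23.5 − 0.5q_E.
For E: ∂π/∂q_E = 98 − 5q_E − 2q_D = 0 ⇒ q_E = 19.6 − 0.4q_D.
Substituting the second reaction function into the first: q_D = 23.5 − 0.5(19.6 − 0.4q_D), which gives 0.8q_D = 13.7 ⇒ q_D = 17.125.
Then q_E = 19.6 − 0.4·17.125 = 12.75.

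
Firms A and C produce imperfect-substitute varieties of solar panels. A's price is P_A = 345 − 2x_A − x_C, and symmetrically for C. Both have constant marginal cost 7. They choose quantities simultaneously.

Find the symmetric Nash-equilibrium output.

Firm A's profit: π = x_A(345 − 2x_A − x_C) − 7x_A.
∂π/∂x_A = 338 − 4x_A − x_C = 0 ⇒ x_A = 84.5 − 0.25x_C.
By symmetry x_C = x_A; substituting into the reaction function, 1.25x_A = 84.5 and x_A = 67.6.

67.6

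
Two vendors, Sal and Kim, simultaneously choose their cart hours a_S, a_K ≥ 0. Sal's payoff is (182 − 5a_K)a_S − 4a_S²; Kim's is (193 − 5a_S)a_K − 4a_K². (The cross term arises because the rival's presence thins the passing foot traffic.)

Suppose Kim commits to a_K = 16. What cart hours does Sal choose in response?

Expanding Sal's payoff: 182a_S − 5a_Ka_S − 4a_S².
∂π/∂a_S = 182 − 5a_K − 8a_S = 0, so a_S = 22.75 − 0.625a_K.
At a_K = 16: a_S = 22.75 − 0.625·16 = 12.75.

12.75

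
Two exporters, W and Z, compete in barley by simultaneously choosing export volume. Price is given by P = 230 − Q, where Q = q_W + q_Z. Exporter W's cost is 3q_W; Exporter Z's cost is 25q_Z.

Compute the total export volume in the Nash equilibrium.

Exporter W's profit: π = q_W(230 − (q_W + q_Z)) − 3q_W.
∂π/∂q_W = 227 − 2q_W − q_Z = 0, so q_W = 113.5 − 0.5q_Z.
By the same steps for Z: q_Z = 102.5 − 0.5q_W.
Solving the two reaction functions simultaneously: (1 − (−0.5)(−0.5))q_W = 113.5 − 0.5·102.5, so 0.75q_W = 62.25 and q_W = 83.
Then q_Z = 102.5 − 0.5·83 = 61.
Total export volume: 83 + 61 = 144.

144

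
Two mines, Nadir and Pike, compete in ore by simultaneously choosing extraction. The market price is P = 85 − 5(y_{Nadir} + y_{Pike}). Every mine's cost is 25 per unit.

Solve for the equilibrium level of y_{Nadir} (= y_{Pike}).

4

Mine Nadir's profit: π = y_{Nadir}(85 − 5(y_{Nadir} + y_{Pike})) − 25y_{Nadir}.
∂π/∂y_{Nadir} = 60 − 10y_{Nadir} − 5y_{Pike} = 0, so y_{Nadir} = 6 − 0.5y_{Pike}.
The game is symmetric, so in equilibrium y_{Pike} = y_{Nadir}: the reaction function gives 1.5y_{Nadir} = 6, hence y_{Nadir} = 4.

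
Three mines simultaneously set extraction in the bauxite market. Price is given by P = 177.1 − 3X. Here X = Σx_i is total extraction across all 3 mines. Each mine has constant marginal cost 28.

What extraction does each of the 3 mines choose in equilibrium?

A representative mine's profit is π_i = x_i(177.1 − 3X) − 28x_i, with X = x_i + Σ_{j≠i} x_j.
First-order condition: 149.1 − 6x_i − 3Σ_{j≠i} x_j = 0.
With identical mines, set every x_j = x: then 149.1 − 6x − 6x = 0, i.e. x = 149.1/12 = 12.425.

12.425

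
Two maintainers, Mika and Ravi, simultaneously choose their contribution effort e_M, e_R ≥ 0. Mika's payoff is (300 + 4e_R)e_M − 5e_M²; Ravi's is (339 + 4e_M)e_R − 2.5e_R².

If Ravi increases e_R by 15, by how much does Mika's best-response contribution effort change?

Expanding Mika's payoff: 300e_M + 4e_Re_M − 5e_M².
∂π/∂e_M = 300 + 4e_R − 10e_M = 0, so e_M = 30 + 0.4e_R.
The reaction-function slope is 0.4, so a 15-unit rise in e_R moves e_M by 0.4 × 15 = 6. Mika's best response rises — the actions are strategic complements.

6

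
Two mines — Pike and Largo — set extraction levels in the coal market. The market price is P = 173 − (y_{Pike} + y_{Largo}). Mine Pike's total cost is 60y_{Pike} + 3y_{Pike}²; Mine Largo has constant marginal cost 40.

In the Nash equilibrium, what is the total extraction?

69.6

Mine Pike's profit: π = y_{Pike}(173 − (y_{Pike} + y_{Largo})) − 60y_{Pike} − 3y_{Pike}².
∂π/∂y_{Pike} = 113 − 8y_{Pike} − y_{Largo} = 0, so y_{Pike} = 14.125 − 0.125y_{Largo}.
For Largo: ∂π/∂y_{Largo} = 133 − 2y_{Largo} − y_{Pike} = 0 ⇒ y_{Largo} = 66.5 − 0.5y_{Pike}.
Solving the two reaction functions simultaneously: (1 − (−0.125)(−0.5))y_{Pike} = 14.125 − 0.125·66.5, so 0.9375y_{Pike} = 5.8125 and y_{Pike} = 6.2.
Then y_{Largo} = 66.5 − 0.5·6.2 = 63.4.
Total extraction: 6.2 + 63.4 = 69.6.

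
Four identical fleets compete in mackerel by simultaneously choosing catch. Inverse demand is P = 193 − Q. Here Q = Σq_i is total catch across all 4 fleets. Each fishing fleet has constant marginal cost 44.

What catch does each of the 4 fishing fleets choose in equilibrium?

29.8

A representative fishing fleet's profit is π_i = q_i(193 − Q) − 44q_i, with Q = q_i + Σ_{j≠i} q_j.
First-order condition: 149 − 2q_i − Σ_{j≠i} q_j = 0.
In a symmetric equilibrium every fishing fleet chooses the same q, so Σ_{j≠i} q_j = 3q. The condition becomes 149 − 5q = 0, giving q = 149/5 = 29.8.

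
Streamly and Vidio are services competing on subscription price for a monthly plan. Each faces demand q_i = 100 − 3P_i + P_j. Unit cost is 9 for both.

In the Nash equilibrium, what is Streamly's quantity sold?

49.2

Streamly's profit: π = (P_{Streamly} − 9)(100 − 3P_{Streamly} + P_{Vidio}).
∂π/∂P_{Streamly} = 127 − 6P_{Streamly} + P_{Vidio} = 0 ⇒ P_{Streamly} = 127/6 + (1/6)P_{Vidio}.
The game is symmetric, so in equilibrium P_{Vidio} = P_{Streamly}: the reaction function gives (5/6)P_{Streamly} = 127/6, hence P_{Streamly} = 25.4.
q_{Streamly} = 100 − 3·25.4 + 25.4 = 49.2.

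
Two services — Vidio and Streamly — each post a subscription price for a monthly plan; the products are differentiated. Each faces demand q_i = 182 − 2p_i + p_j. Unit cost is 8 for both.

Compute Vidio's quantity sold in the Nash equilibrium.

Vidio's profit: π = (p_{Vidio} − 8)(182 − 2p_{Vidio} + p_{Streamly}).
∂π/∂p_{Vidio} = 198 − 4p_{Vidio} + p_{Streamly} = 0 ⇒ p_{Vidio} = 49.5 + 0.25p_{Streamly}.
The game is symmetric, so in equilibrium p_{Streamly} = p_{Vidio}: the reaction function gives 0.75p_{Vidio} = 49.5, hence p_{Vidio} = 66.
q_{Vidio} = 182 − 2·66 + 66 = 116.

116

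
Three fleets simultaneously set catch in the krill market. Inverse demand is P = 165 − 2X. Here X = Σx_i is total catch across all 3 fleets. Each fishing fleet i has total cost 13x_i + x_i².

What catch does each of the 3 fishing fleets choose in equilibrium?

A representative fishing fleet's profit is π_i = x_i(165 − 2X) − 13x_i − x_i², with X = x_i + Σ_{j≠i} x_j.
First-order condition: 152 − 6x_i − 2Σ_{j≠i} x_j = 0.
In a symmetric equilibrium every fishing fleet chooses the same x, so Σ_{j≠i} x_j = 2x. The condition becomes 152 − 10x = 0, giving x = 152/10 = 15.2.

15.2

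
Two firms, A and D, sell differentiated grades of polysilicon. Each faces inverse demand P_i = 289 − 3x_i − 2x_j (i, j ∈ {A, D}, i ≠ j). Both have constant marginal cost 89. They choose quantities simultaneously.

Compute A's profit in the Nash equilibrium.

1875

Firm A's profit: π = x_A(289 − 3x_A − 2x_D) − 89x_A.
∂π/∂x_A = 200 − 6x_A − 2x_D = 0 ⇒ x_A = 100/3 − (1/3)x_D.
By symmetry x_D = x_A; substituting into the reaction function, (4/3)x_A = 100/3 and x_A = 25.
P_A = 289 − 3·25 − 2·25 = 164.
Profit = (164 − 89)·25 = 1875.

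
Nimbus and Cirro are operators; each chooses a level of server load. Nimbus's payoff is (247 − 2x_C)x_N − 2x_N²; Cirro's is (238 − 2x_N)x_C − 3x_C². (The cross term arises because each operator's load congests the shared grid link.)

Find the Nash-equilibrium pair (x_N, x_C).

Expanding Nimbus's payoff: 247x_N − 2x_Cx_N − 2x_N².
∂π/∂x_N = 247 − 2x_C − 4x_N = 0, so x_N = 61.75 − 0.5x_C.
Likewise for Cirro: x_C = 119/3 − (1/3)x_N.
Solving the two reaction functions simultaneously: (1 − (−0.5)(−1/3))x_N = 61.75 − 0.5·(119/3), so (5/6)x_N = 503/12 and x_N = 50.3.
Then x_C = 119/3 − (1/3)·50.3 = 22.9.

50.3, 22.9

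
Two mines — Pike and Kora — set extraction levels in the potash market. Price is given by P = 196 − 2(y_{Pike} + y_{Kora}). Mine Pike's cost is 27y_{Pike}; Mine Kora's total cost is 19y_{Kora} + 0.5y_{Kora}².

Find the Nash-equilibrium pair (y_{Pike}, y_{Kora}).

Mine Pike's profit: π = y_{Pike}(196 − 2(y_{Pike} + y_{Kora})) − 27y_{Pike}.
∂π/∂y_{Pike} = 169 − 4y_{Pike} − 2y_{Kora} = 0, so y_{Pike} = 42.25 − 0.5y_{Kora}.
For Kora: ∂π/∂y_{Kora} = 177 − 5y_{Kora} − 2y_{Pike} = 0 ⇒ y_{Kora} = 35.4 − 0.4y_{Pike}.
Solving the two reaction functions simultaneously: (1 − (−0.5)(−0.4))y_{Pike} = 42.25 − 0.5·35.4, so 0.8y_{Pike} = 24.55 and y_{Pike} = 30.6875.
Then y_{Kora} = 35.4 − 0.4·30.6875 = 23.125.

30.6875, 23.125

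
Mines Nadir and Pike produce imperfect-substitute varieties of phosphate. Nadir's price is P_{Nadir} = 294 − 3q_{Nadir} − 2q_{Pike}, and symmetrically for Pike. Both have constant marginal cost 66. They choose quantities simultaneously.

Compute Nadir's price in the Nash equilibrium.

151.5

Mine Nadir's profit: π = q_{Nadir}(294 − 3q_{Nadir} − 2q_{Pike}) − 66q_{Nadir}.
∂π/∂q_{Nadir} = 228 − 6q_{Nadir} − 2q_{Pike} = 0 ⇒ q_{Nadir} = 38 − (1/3)q_{Pike}.
The game is symmetric, so in equilibrium q_{Pike} = q_{Nadir}: the reaction function gives (4/3)q_{Nadir} = 38, hence q_{Nadir} = 28.5.
P_{Nadir} = 294 − 3·28.5 − 2·28.5 = 151.5.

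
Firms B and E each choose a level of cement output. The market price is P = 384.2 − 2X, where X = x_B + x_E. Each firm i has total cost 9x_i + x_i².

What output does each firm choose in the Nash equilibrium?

46.9

Firm B's profit: π = x_B(384.2 − 2(x_B + x_E)) − 9x_B − x_B².
∂π/∂x_B = 375.2 − 6x_B − 2x_E = 0, so x_B = 938/15 − (1/3)x_E.
The game is symmetric, so in equilibrium x_E = x_B: the reaction function gives (4/3)x_B = 938/15, hence x_B = 46.9.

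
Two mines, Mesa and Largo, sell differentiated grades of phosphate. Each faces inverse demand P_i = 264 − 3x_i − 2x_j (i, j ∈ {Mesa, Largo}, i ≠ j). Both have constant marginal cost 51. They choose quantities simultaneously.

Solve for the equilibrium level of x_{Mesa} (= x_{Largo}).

Mine Mesa's profit: π = x_{Mesa}(264 − 3x_{Mesa} − 2x_{Largo}) − 51x_{Mesa}.
∂π/∂x_{Mesa} = 213 − 6x_{Mesa} − 2x_{Largo} = 0 ⇒ x_{Mesa} = 35.5 − (1/3)x_{Largo}.
Setting x_{Mesa} = x_{Largo} in the reaction function: x_{Mesa} = 35.5 − (1/3)x_{Mesa}, so x_{Mesa} = 35.5 / (4/3) = 26.625.

26.625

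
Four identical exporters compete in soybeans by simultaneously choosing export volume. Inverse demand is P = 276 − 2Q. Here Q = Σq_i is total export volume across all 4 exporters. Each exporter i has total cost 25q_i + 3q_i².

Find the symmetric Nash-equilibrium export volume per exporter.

15.6875

A representative exporter's profit is π_i = q_i(276 − 2Q) − 25q_i − 3q_i², with Q = q_i + Σ_{j≠i} q_j.
First-order condition: 251 − 10q_i − 2Σ_{j≠i} q_j = 0.
With identical exporters, set every q_j = q: then 251 − 10q − 6q = 0, i.e. q = 251/16 = 15.6875.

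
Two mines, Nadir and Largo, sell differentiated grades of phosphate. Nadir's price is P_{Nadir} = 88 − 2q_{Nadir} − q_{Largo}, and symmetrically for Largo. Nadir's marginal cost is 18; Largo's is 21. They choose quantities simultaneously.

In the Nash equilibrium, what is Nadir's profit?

403.28

Mine Nadir's profit: π = q_{Nadir}(88 − 2q_{Nadir} − q_{Largo}) − 18q_{Nadir}.
∂π/∂q_{Nadir} = 70 − 4q_{Nadir} − q_{Largo} = 0 ⇒ q_{Nadir} = 17.5 − 0.25q_{Largo}.
Similarly q_{Largo} = 16.75 − 0.25q_{Nadir}.
Solving the two reaction functions simultaneously: (1 − (−0.25)(−0.25))q_{Nadir} = 17.5 − 0.25·16.75, so 0.9375q_{Nadir} = 13.3125 and q_{Nadir} = 14.2.
Then q_{Largo} = 16.75 − 0.25·14.2 = 13.2.
P_{Nadir} = 88 − 2·14.2 − 13.2 = 46.4.
Profit = (46.4 − 18)·14.2 = 403.28.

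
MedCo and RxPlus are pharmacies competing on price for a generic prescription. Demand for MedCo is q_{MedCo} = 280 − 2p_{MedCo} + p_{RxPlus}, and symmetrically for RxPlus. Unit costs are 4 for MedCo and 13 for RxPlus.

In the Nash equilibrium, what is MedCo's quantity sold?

MedCo's profit: π = (p_{MedCo} − 4)(280 − 2p_{MedCo} + p_{RxPlus}).
∂π/∂p_{MedCo} = 288 − 4p_{MedCo} + p_{RxPlus} = 0 ⇒ p_{MedCo} = 72 + 0.25p_{RxPlus}.
Similarly p_{RxPlus} = 76.5 + 0.25p_{MedCo}.
Substituting the second reaction function into the first: p_{MedCo} = 72 + 0.25(76.5 + 0.25p_{MedCo}), which gives 0.9375p_{MedCo} = 91.125 ⇒ p_{MedCo} = 97.2.
Then p_{RxPlus} = 76.5 + 0.25·97.2 = 100.8.
q_{MedCo} = 280 − 2·97.2 + 100.8 = 186.4.

186.4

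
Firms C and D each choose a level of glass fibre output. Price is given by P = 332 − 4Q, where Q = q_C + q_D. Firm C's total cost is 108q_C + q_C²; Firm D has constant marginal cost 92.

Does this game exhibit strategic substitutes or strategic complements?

Firm C's profit: π = q_C(332 − 4(q_C + q_D)) − 108q_C − q_C².
∂π/∂q_C = 224 − 10q_C − 4q_D = 0, so q_C = 22.4 − 0.4q_D.
The best-response slope dq_C/dq_D = −0.4 < 0: the reaction function is downward-sloping, so the choices are strategic substitutes.

strategic substitutes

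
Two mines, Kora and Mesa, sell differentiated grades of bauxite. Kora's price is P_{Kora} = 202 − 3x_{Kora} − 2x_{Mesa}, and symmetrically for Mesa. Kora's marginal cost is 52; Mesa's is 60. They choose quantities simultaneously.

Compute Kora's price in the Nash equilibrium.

Mine Kora's profit: π = x_{Kora}(202 − 3x_{Kora} − 2x_{Mesa}) − 52x_{Kora}.
∂π/∂x_{Kora} = 150 − 6x_{Kora} − 2x_{Mesa} = 0 ⇒ x_{Kora} = 25 − (1/3)x_{Mesa}.
Similarly x_{Mesa} = 71/3 − (1/3)x_{Kora}.
Solving the two reaction functions simultaneously: (1 − (−1/3)(−1/3))x_{Kora} = 25 − (1/3)·(71/3), so (8/9)x_{Kora} = 154/9 and x_{Kora} = 19.25.
Then x_{Mesa} = 71/3 − (1/3)·19.25 = 17.25.
P_{Kora} = 202 − 3·19.25 − 2·17.25 = 109.75.

109.75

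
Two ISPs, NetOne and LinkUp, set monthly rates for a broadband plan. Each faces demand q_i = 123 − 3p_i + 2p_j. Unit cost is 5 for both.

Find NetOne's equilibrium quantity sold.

NetOne's profit: π = (p_{NetOne} − 5)(123 − 3p_{NetOne} + 2p_{LinkUp}).
∂π/∂p_{NetOne} = 138 − 6p_{NetOne} + 2p_{LinkUp} = 0 ⇒ p_{NetOne} = 23 + (1/3)p_{LinkUp}.
By symmetry p_{LinkUp} = p_{NetOne}; substituting into the reaction function, (2/3)p_{NetOne} = 23 and p_{NetOne} = 34.5.
q_{NetOne} = 123 − 3·34.5 + 2·34.5 = 88.5.

88.5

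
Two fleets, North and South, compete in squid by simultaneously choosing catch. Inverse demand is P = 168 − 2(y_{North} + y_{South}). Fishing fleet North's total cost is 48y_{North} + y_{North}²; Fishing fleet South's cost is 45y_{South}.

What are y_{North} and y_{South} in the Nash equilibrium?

11.7, 24.9

Fishing fleet North's profit: π = y_{North}(168 − 2(y_{North} + y_{South})) − 48y_{North} − y_{North}².
∂π/∂y_{North} = 120 − 6y_{North} − 2y_{South} = 0, so y_{North} = 20 − (1/3)y_{South}.
For South: ∂π/∂y_{South} = 123 − 4y_{South} − 2y_{North} = 0 ⇒ y_{South} = 30.75 − 0.5y_{North}.
Solving the two reaction functions simultaneously: (1 − (−1/3)(−0.5))y_{North} = 20 − (1/3)·30.75, so (5/6)y_{North} = 9.75 and y_{North} = 11.7.
Then y_{South} = 30.75 − 0.5·11.7 = 24.9.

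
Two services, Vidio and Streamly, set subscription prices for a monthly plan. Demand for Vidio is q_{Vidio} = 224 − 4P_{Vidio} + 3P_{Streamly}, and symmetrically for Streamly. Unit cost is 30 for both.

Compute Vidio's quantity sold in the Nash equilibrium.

155.2

Vidio's profit: π = (P_{Vidio} − 30)(224 − 4P_{Vidio} + 3P_{Streamly}).
∂π/∂P_{Vidio} = 344 − 8P_{Vidio} + 3P_{Streamly} = 0 ⇒ P_{Vidio} = 43 + 0.375P_{Streamly}.
Setting P_{Vidio} = P_{Streamly} in the reaction function: P_{Vidio} = 43 + 0.375P_{Vidio}, so P_{Vidio} = 43 / 0.625 = 68.8.
q_{Vidio} = 224 − 4·68.8 + 3·68.8 = 155.2.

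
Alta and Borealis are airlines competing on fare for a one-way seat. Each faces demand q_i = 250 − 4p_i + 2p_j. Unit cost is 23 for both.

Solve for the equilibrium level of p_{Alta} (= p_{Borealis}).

Alta's profit: π = (p_{Alta} − 23)(250 − 4p_{Alta} + 2p_{Borealis}).
∂π/∂p_{Alta} = 342 − 8p_{Alta} + 2p_{Borealis} = 0 ⇒ p_{Alta} = 42.75 + 0.25p_{Borealis}.
By symmetry p_{Borealis} = p_{Alta}; substituting into the reaction function, 0.75p_{Alta} = 42.75 and p_{Alta} = 57.

57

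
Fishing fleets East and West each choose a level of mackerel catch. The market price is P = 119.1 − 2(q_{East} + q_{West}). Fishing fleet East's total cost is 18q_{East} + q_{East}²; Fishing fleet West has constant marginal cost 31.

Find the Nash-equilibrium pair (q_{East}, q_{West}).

11.41, 16.32

Fishing fleet East's profit: π = q_{East}(119.1 − 2(q_{East} + q_{West})) − 18q_{East} − q_{East}².
∂π/∂q_{East} = 101.1 − 6q_{East} − 2q_{West} = 0, so q_{East} = 16.85 − (1/3)q_{West}.
For West: ∂π/∂q_{West} = 88.1 − 4q_{West} − 2q_{East} = 0 ⇒ q_{West} = 22.025 − 0.5q_{East}.
Substituting the second reaction function into the first: q_{East} = 16.85 − (1/3)(22.025 − 0.5q_{East}), which gives (5/6)q_{East} = 1141/120 ⇒ q_{East} = 11.41.
Then q_{West} = 22.025 − 0.5·11.41 = 16.32.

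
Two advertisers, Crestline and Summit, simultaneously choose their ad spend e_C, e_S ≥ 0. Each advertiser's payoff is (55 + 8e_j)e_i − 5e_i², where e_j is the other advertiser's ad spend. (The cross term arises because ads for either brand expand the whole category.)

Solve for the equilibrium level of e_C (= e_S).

27.5

Crestline's payoff is (55 + 8e_S)e_C − 5e_C².
∂π/∂e_C = 55 + 8e_S − 10e_C = 0, so e_C = 5.5 + 0.8e_S.
The game is symmetric, so in equilibrium e_S = e_C: the reaction function gives 0.2e_C = 5.5, hence e_C = 27.5.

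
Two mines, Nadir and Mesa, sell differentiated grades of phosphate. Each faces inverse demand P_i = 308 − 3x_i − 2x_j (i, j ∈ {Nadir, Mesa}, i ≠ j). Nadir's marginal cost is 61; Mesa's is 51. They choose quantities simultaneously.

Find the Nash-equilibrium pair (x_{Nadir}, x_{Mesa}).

Mine Nadir's profit: π = x_{Nadir}(308 − 3x_{Nadir} − 2x_{Mesa}) − 61x_{Nadir}.
∂π/∂x_{Nadir} = 247 − 6x_{Nadir} − 2x_{Mesa} = 0 ⇒ x_{Nadir} = 247/6 − (1/3)x_{Mesa}.
Similarly x_{Mesa} = 257/6 − (1/3)x_{Nadir}.
Solving the two reaction functions simultaneously: (1 − (−1/3)(−1/3))x_{Nadir} = 247/6 − (1/3)·(257/6), so (8/9)x_{Nadir} = 242/9 and x_{Nadir} = 30.25.
Then x_{Mesa} = 257/6 − (1/3)·30.25 = 32.75.

30.25, 32.75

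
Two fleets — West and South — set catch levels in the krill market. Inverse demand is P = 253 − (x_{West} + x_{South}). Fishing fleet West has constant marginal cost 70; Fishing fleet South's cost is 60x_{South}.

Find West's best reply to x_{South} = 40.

Fishing fleet West's profit: π = x_{West}(253 − (x_{West} + x_{South})) − 70x_{West}.
∂π/∂x_{West} = 183 − 2x_{West} − x_{South} = 0, so x_{West} = 91.5 − 0.5x_{South}.
At x_{South} = 40: x_{West} = 91.5 − 0.5·40 = 71.5.

71.5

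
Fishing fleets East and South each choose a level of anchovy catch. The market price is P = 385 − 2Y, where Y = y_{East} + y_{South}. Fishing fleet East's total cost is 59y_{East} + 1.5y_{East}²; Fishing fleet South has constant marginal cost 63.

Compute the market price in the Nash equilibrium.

Fishing fleet East's profit: π = y_{East}(385 − 2(y_{East} + y_{South})) − 59y_{East} − 1.5y_{East}².
∂π/∂y_{East} = 326 − 7y_{East} − 2y_{South} = 0, so y_{East} = 326/7 − (2/7)y_{South}.
For South: ∂π/∂y_{South} = 322 − 4y_{South} − 2y_{East} = 0 ⇒ y_{South} = 80.5 − 0.5y_{East}.
Plugging y_{South} into East's best response: y_{East} = 326/7 − (2/7)(80.5 − 0.5y_{East}) ⇒ (6/7)y_{East} = 165/7, so y_{East} = 27.5.
Then y_{South} = 80.5 − 0.5·27.5 = 66.75.
Equilibrium price: P = 385 − 2·94.25 = 196.5.

196.5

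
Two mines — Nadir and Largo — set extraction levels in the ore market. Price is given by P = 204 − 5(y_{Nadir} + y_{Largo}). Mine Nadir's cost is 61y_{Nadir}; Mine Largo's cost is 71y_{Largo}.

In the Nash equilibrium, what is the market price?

Mine Nadir's profit: π = y_{Nadir}(204 − 5(y_{Nadir} + y_{Largo})) − 61y_{Nadir}.
∂π/∂y_{Nadir} = 143 − 10y_{Nadir} − 5y_{Largo} = 0, so y_{Nadir} = 14.3 − 0.5y_{Largo}.
By the same steps for Largo: y_{Largo} = 13.3 − 0.5y_{Nadir}.
Plugging y_{Largo} into Nadir's best response: y_{Nadir} = 14.3 − 0.5(13.3 − 0.5y_{Nadir}) ⇒ 0.75y_{Nadir} = 7.65, so y_{Nadir} = 10.2.
Then y_{Largo} = 13.3 − 0.5·10.2 = 8.2.
Equilibrium price: P = 204 − 5·18.4 = 112.

112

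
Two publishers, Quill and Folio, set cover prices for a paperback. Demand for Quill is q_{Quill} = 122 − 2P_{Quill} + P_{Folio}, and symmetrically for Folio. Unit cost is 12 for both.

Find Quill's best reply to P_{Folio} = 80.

Quill's profit: π = (P_{Quill} − 12)(122 − 2P_{Quill} + P_{Folio}).
∂π/∂P_{Quill} = 146 − 4P_{Quill} + P_{Folio} = 0 ⇒ P_{Quill} = 36.5 + 0.25P_{Folio}.
At P_{Folio} = 80: P_{Quill} = 36.5 + 0.25·80 = 56.5.

56.5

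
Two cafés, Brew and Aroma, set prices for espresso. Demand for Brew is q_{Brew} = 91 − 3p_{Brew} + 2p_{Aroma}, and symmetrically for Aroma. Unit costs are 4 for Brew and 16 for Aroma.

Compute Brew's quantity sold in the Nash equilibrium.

Brew's profit: π = (p_{Brew} − 4)(91 − 3p_{Brew} + 2p_{Aroma}).
∂π/∂p_{Brew} = 103 − 6p_{Brew} + 2p_{Aroma} = 0 ⇒ p_{Brew} = 103/6 + (1/3)p_{Aroma}.
Similarly p_{Aroma} = 139/6 + (1/3)p_{Brew}.
Substituting the second reaction function into the first: p_{Brew} = 103/6 + (1/3)(139/6 + (1/3)p_{Brew}), which gives (8/9)p_{Brew} = 224/9 ⇒ p_{Brew} = 28.
Then p_{Aroma} = 139/6 + (1/3)·28 = 32.5.
q_{Brew} = 91 − 3·28 + 2·32.5 = 72.

72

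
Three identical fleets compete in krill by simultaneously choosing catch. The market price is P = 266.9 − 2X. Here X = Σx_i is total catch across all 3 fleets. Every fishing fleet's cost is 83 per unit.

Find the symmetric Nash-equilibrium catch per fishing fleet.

A representative fishing fleet's profit is π_i = x_i(266.9 − 2X) − 83x_i, with X = x_i + Σ_{j≠i} x_j.
First-order condition: 183.9 − 4x_i − 2Σ_{j≠i} x_j = 0.
In a symmetric equilibrium every fishing fleet chooses the same x, so Σ_{j≠i} x_j = 2x. The condition becomes 183.9 − 8x = 0, giving x = 183.9/8 = 22.9875.

22.9875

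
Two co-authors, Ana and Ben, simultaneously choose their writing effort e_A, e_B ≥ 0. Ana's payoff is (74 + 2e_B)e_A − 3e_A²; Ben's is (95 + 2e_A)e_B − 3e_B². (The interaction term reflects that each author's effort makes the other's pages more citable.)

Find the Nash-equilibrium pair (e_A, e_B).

Expanding Ana's payoff: 74e_A + 2e_Be_A − 3e_A².
∂π/∂e_A = 74 + 2e_B − 6e_A = 0, so e_A = 37/3 + (1/3)e_B.
Likewise for Ben: e_B = 95/6 + (1/3)e_A.
Plugging e_B into Ana's best response: e_A = 37/3 + (1/3)(95/6 + (1/3)e_A) ⇒ (8/9)e_A = 317/18, so e_A = 19.8125.
Then e_B = 95/6 + (1/3)·19.8125 = 22.4375.

19.8125, 22.4375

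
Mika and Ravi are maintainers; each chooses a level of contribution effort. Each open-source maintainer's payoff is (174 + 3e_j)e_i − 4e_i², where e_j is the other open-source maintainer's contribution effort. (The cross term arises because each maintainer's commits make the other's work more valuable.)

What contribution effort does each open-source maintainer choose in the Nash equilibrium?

Mika's payoff is (174 + 3e_R)e_M − 4e_M².
∂π/∂e_M = 174 + 3e_R − 8e_M = 0, so e_M = 21.75 + 0.375e_R.
The game is symmetric, so in equilibrium e_R = e_M: the reaction function gives 0.625e_M = 21.75, hence e_M = 34.8.

34.8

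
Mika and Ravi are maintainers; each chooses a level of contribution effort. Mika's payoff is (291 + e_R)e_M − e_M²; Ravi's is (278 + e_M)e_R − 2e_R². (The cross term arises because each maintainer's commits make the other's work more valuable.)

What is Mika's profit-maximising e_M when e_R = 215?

253

Expanding Mika's payoff: 291e_M + e_Re_M − e_M².
∂π/∂e_M = 291 + e_R − 2e_M = 0, so e_M = 145.5 + 0.5e_R.
At e_R = 215: e_M = 145.5 + 0.5·215 = 253.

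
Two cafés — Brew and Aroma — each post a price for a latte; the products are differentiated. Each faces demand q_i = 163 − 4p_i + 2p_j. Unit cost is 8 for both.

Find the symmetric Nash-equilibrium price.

Brew's profit: π = (p_{Brew} − 8)(163 − 4p_{Brew} + 2p_{Aroma}).
∂π/∂p_{Brew} = 195 − 8p_{Brew} + 2p_{Aroma} = 0 ⇒ p_{Brew} = 24.375 + 0.25p_{Aroma}.
Setting p_{Brew} = p_{Aroma} in the reaction function: p_{Brew} = 24.375 + 0.25p_{Brew}, so p_{Brew} = 24.375 / 0.75 = 32.5.

32.5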